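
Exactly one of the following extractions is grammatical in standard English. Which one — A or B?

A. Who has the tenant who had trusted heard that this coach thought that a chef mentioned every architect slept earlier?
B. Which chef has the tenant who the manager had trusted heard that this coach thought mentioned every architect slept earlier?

In A, the wh-phrase is extracted from inside a complex-NP island (relative clause) (introduced by "who"), which blocks movement.
In B, the extraction path crosses only that-complement boundaries, which are transparent.
So B is grammatical.

B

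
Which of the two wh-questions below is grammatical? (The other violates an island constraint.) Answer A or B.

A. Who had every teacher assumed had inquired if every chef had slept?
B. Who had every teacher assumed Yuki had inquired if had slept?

A

In B, the wh-phrase is extracted from inside a wh-island (introduced by "if"), which blocks movement.
In A, the extraction path crosses only that-complement boundaries, which are transparent.
So A is grammatical.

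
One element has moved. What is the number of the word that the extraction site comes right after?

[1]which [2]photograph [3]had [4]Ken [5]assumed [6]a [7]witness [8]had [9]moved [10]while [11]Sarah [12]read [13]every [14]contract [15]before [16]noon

The displaced element is "which photograph" (word 2).
It is linked across 1 clause boundary (Ø).
It functions as the direct object of "moved", so the gap sits immediately after word 9 ("moved").
Base order: Ken had assumed a witness had moved which photograph while Sarah read every contract before noon.

9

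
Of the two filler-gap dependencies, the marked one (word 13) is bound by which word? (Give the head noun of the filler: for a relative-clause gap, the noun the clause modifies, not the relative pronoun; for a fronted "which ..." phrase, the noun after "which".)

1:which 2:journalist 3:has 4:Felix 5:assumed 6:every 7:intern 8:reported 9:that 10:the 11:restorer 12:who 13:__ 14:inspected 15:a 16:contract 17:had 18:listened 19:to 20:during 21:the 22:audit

11

The marked gap is inside the relative clause, the subject of "inspected".
Its filler is the head noun "restorer" (via "who"), at word 11.
(The other dependency links word 2 to a gap after word 19.)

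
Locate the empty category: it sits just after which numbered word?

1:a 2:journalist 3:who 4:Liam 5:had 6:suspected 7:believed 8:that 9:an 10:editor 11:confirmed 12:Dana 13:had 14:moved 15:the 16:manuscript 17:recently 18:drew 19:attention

The displaced element is "a journalist" (word 2).
It is linked across 1 clause boundary (Ø).
It functions as the subject of "believed", so the gap sits immediately after word 6 ("suspected").
Base order: Liam had suspected that a journalist believed that an editor confirmed Dana had moved the manuscript recently.

6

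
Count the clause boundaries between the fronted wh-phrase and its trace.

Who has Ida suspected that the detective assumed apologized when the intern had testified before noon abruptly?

2

"who" is extracted from the subject of "apologized".
Boundaries crossed, outermost first: [that], [Ø] — 2 in total.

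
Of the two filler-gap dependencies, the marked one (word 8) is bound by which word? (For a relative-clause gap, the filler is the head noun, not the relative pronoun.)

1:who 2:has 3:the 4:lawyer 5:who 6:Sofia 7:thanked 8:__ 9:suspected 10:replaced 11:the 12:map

4

The marked gap is inside the relative clause, the direct object of "thanked".
Its filler is the head noun "lawyer" (via "who"), at word 4.
(The other dependency links word 1 to a gap after word 9.)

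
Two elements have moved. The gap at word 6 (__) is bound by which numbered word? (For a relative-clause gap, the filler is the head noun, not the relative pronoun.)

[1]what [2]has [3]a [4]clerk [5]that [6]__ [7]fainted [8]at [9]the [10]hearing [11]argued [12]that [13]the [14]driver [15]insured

4

The marked gap is inside the relative clause, the subject of "fainted".
Its filler is the head noun "clerk" (via "that"), at word 4.
(The other dependency links word 1 to a gap after word 15.)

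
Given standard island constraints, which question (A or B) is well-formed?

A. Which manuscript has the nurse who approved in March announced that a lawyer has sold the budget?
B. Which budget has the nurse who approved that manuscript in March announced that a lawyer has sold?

In A, the wh-phrase is extracted from inside a complex-NP island (relative clause) (introduced by "who"), which blocks movement.
In B, the extraction path crosses only that-complement boundaries, which are transparent.
So B is grammatical.

B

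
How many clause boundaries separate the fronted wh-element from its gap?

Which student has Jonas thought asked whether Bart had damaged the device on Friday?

1

"which student" is extracted from the subject of "asked".
Boundaries crossed, outermost first: [Ø] — 1 in total.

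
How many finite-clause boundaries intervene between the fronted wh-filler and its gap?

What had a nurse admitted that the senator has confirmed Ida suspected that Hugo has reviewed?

3

"what" is extracted from the object of "reviewed".
Boundaries crossed, outermost first: [that], [Ø], [that] — 3 in total.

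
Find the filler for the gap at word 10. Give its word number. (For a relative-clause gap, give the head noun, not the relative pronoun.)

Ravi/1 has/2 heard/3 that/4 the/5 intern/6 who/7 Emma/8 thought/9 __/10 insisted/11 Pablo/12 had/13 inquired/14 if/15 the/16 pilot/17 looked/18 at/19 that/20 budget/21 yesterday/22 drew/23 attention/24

6

The gap at 10 is the subject of "insisted", inside a relative clause.
The relative pronoun is "who" (word 7); it is bound by the head noun immediately before it.
Its filler is the head noun "intern", at word 6.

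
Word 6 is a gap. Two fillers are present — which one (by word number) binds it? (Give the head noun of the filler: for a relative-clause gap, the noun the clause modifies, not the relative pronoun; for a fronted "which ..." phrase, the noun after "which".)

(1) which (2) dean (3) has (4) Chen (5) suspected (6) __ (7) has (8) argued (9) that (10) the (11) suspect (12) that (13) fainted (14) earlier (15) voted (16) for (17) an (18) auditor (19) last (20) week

2

The marked gap is the subject of "argued".
Its filler is the fronted wh-phrase "which dean", at word 2.
(The other dependency links word 11 to a gap after word 12.)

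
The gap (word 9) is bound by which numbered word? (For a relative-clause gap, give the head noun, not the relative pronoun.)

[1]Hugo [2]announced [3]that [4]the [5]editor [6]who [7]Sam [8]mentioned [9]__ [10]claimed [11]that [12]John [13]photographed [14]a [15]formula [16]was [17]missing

The gap at 9 is the subject of "claimed", inside a relative clause.
The relative pronoun is "who" (word 6); it is bound by the head noun immediately before it.
Its filler is the head noun "editor", at word 5.

5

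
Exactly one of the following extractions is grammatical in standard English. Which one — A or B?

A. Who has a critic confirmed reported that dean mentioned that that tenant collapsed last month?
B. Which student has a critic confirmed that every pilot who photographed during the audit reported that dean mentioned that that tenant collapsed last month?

A

In B, the wh-phrase is extracted from inside a complex-NP island (relative clause) (introduced by "who"), which blocks movement.
In A, the extraction path crosses only that-complement boundaries, which are transparent.
So A is grammatical.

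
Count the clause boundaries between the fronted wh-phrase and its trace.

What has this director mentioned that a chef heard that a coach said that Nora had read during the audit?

"what" is extracted from the object of "read".
Boundaries crossed, outermost first: [that], [that], [that] — 3 in total.

3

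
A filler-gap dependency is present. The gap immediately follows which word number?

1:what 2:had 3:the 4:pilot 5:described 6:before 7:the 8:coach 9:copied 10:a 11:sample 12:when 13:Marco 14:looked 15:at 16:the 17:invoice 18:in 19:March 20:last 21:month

5

The displaced element is "what" (word 1).
It functions as the direct object of "described", so the gap sits immediately after word 5 ("described").
Base order: The pilot had described what before the coach copied a sample when Marco looked at the invoice in March last month.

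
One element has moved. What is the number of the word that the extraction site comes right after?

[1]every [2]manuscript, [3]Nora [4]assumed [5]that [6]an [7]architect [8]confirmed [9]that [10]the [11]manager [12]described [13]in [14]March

The displaced element is "every manuscript" (word 2).
It is linked across 2 clause boundaries (that → that).
It functions as the direct object of "described", so the gap sits immediately after word 12 ("described").
Base order: Nora assumed that an architect confirmed that the manager described every manuscript in March.

12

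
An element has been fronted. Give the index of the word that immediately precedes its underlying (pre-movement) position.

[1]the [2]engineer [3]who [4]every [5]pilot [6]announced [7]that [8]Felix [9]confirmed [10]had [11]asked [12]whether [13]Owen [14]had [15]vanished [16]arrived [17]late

9

The displaced element is "the engineer" (word 2).
It is linked across 2 clause boundaries (that → Ø).
It functions as the subject of "asked", so the gap sits immediately after word 9 ("confirmed").
Base order: Every pilot announced that Felix confirmed that the engineer had asked whether Owen had vanished.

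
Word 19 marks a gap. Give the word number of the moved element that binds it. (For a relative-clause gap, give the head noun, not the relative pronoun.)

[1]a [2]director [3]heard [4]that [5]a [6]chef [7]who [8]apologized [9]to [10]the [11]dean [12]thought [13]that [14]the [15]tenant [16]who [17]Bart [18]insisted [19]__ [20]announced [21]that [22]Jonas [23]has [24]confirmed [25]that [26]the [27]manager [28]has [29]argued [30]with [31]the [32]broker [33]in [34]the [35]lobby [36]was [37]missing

The gap at 19 is the subject of "announced", inside a relative clause.
The relative pronoun is "who" (word 16); it is bound by the head noun immediately before it.
Its filler is the head noun "tenant", at word 15.

15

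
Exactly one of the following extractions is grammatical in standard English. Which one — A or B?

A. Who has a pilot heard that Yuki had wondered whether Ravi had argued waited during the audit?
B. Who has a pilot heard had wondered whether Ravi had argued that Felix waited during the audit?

B

In A, the wh-phrase is extracted from inside a wh-island (introduced by "whether"), which blocks movement.
In B, the extraction path crosses only that-complement boundaries, which are transparent.
So B is grammatical.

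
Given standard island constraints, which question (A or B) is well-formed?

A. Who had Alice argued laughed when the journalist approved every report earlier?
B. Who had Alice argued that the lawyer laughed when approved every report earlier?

A

In B, the wh-phrase is extracted from inside an adjunct island (introduced by "when"), which blocks movement.
In A, the extraction path crosses only that-complement boundaries, which are transparent.
So A is grammatical.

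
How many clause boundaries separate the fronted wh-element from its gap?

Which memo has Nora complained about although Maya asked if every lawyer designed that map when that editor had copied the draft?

"which memo" originates inside the matrix clause — no clause boundary is crossed.

0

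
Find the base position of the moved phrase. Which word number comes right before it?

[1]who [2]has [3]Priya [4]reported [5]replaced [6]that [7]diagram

4

The displaced element is "who" (word 1).
It is linked across 1 clause boundary (Ø).
It functions as the subject of "replaced", so the gap sits immediately after word 4 ("reported").
Base order: Priya has reported that who replaced that diagram.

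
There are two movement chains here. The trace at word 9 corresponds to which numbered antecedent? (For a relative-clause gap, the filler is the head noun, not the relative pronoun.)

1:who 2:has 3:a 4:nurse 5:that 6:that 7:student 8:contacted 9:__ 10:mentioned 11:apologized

The marked gap is inside the relative clause, the direct object of "contacted".
Its filler is the head noun "nurse" (via "that"), at word 4.
(The other dependency links word 1 to a gap after word 10.)

4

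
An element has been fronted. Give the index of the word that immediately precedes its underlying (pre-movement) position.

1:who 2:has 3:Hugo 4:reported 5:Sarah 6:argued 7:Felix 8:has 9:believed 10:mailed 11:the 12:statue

9

The displaced element is "who" (word 1).
It is linked across 3 clause boundaries (Ø → Ø → Ø).
It functions as the subject of "mailed", so the gap sits immediately after word 9 ("believed").
Base order: Hugo has reported Sarah argued Felix has believed that who mailed the statue.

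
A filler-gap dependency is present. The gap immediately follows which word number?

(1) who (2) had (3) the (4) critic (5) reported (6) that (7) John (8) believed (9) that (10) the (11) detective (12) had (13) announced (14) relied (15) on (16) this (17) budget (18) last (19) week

13

The displaced element is "who" (word 1).
It is linked across 3 clause boundaries (that → that → Ø).
It functions as the subject of "relied", so the gap sits immediately after word 13 ("announced").
Base order: The critic had reported that John believed that the detective had announced who relied on this budget last week.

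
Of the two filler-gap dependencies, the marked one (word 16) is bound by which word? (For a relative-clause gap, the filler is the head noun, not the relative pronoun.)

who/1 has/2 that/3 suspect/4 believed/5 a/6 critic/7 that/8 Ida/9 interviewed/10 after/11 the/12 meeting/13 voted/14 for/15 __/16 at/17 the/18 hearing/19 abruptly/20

1

The marked gap is the object of the preposition "for" of "voted".
Its filler is the fronted wh-phrase "who", at word 1.
(The other dependency links word 7 to a gap after word 10.)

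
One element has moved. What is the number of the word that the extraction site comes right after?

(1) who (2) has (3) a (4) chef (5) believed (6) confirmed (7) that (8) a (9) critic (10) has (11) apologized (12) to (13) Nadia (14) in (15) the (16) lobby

The displaced element is "who" (word 1).
It is linked across 1 clause boundary (Ø).
It functions as the subject of "confirmed", so the gap sits immediately after word 5 ("believed").
Base order: A chef has believed that who confirmed that a critic has apologized to Nadia in the lobby.

5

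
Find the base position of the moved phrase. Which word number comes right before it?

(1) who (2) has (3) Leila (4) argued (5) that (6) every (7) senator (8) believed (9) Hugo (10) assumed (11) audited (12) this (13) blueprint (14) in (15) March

10

The displaced element is "who" (word 1).
It is linked across 3 clause boundaries (that → Ø → Ø).
It functions as the subject of "audited", so the gap sits immediately after word 10 ("assumed").
Base order: Leila has argued that every senator believed Hugo assumed that who audited this blueprint in March.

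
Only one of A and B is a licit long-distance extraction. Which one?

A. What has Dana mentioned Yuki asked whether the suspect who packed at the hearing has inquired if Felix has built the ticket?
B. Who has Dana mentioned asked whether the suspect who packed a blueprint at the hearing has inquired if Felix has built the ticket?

B

In A, the wh-phrase is extracted from inside a wh-island (introduced by "whether"), which blocks movement.
In B, the extraction path crosses only that-complement boundaries, which are transparent.
So B is grammatical.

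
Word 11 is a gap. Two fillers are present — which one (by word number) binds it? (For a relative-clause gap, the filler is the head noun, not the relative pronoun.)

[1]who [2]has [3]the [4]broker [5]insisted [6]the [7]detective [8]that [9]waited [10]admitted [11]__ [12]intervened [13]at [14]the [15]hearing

1

The marked gap is the subject of "intervened".
Its filler is the fronted wh-phrase "who", at word 1.
(The other dependency links word 7 to a gap after word 8.)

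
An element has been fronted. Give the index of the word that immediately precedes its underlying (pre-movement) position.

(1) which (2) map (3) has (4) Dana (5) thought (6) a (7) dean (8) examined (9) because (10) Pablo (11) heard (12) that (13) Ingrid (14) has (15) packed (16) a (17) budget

The displaced element is "which map" (word 2).
It is linked across 1 clause boundary (Ø).
It functions as the direct object of "examined", so the gap sits immediately after word 8 ("examined").
Base order: Dana has thought a dean examined which map because Pablo heard that Ingrid has packed a budget.

8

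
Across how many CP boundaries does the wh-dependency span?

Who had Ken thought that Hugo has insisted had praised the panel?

"who" is extracted from the subject of "praised".
Boundaries crossed, outermost first: [that], [Ø] — 2 in total.

2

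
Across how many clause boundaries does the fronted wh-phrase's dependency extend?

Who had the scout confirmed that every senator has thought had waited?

2

"who" is extracted from the subject of "waited".
Boundaries crossed, outermost first: [that], [Ø] — 2 in total.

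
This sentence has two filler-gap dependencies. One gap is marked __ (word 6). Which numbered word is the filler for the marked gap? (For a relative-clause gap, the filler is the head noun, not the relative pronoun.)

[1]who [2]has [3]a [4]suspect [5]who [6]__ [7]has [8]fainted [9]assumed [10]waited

The marked gap is inside the relative clause, the subject of "fainted".
Its filler is the head noun "suspect" (via "who"), at word 4.
(The other dependency links word 1 to a gap after word 9.)

4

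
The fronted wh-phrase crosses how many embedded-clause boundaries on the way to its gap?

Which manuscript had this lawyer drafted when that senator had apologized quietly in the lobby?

"which manuscript" originates inside the matrix clause — no clause boundary is crossed.

0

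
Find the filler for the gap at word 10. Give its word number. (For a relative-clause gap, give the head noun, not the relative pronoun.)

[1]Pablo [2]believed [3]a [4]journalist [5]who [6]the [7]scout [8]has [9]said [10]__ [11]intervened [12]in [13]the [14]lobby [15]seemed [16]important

4

The gap at 10 is the subject of "intervened", inside a relative clause.
The relative pronoun is "who" (word 5); it is bound by the head noun immediately before it.
Its filler is the head noun "journalist", at word 4.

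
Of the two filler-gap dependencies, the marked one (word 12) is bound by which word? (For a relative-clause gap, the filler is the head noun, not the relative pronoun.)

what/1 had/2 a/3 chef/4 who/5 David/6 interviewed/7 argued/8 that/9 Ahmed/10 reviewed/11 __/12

The marked gap is the direct object of "reviewed".
Its filler is the fronted wh-phrase "what", at word 1.
(The other dependency links word 4 to a gap after word 7.)

1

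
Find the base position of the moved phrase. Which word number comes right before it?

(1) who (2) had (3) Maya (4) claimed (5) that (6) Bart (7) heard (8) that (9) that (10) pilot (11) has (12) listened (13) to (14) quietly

The displaced element is "who" (word 1).
It is linked across 2 clause boundaries (that → that).
It functions as the object of the preposition "to" of "listened", so the gap sits immediately after word 13 ("to").
Base order: Maya had claimed that Bart heard that that pilot has listened to who quietly.

13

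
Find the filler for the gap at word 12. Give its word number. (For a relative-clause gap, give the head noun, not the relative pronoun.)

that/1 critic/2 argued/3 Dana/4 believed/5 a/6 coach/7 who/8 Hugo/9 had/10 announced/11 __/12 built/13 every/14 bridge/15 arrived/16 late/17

The gap at 12 is the subject of "built", inside a relative clause.
The relative pronoun is "who" (word 8); it is bound by the head noun immediately before it.
Its filler is the head noun "coach", at word 7.

7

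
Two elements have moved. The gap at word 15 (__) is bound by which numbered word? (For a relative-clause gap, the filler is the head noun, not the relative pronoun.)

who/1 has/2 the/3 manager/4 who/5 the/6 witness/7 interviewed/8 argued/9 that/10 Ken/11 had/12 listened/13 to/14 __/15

The marked gap is the object of the preposition "to" of "listened".
Its filler is the fronted wh-phrase "who", at word 1.
(The other dependency links word 4 to a gap after word 8.)

1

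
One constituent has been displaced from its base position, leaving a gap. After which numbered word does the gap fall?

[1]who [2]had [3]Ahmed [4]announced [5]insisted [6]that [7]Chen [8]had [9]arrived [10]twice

The displaced element is "who" (word 1).
It is linked across 1 clause boundary (Ø).
It functions as the subject of "insisted", so the gap sits immediately after word 4 ("announced").
Base order: Ahmed had announced that who insisted that Chen had arrived twice.

4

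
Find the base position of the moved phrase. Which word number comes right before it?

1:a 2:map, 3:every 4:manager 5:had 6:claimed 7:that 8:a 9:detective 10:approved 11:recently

10

The displaced element is "a map" (word 2).
It is linked across 1 clause boundary (that).
It functions as the direct object of "approved", so the gap sits immediately after word 10 ("approved").
Base order: Every manager had claimed that a detective approved a map recently.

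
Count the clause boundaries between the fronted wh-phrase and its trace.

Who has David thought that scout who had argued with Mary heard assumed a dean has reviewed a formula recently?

2

"who" is extracted from the subject of "assumed".
Boundaries crossed, outermost first: [Ø], [Ø] — 2 in total.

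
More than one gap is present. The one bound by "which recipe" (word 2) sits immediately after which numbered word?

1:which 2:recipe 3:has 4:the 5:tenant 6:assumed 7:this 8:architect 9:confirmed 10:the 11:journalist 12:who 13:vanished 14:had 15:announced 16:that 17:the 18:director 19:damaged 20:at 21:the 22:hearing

The displaced element is "which recipe" (word 2).
It is linked across 3 clause boundaries (Ø → Ø → that).
It functions as the direct object of "damaged", so the gap sits immediately after word 19 ("damaged").
Base order: The tenant has assumed this architect confirmed the journalist who vanished had announced that the director damaged which recipe at the hearing.

19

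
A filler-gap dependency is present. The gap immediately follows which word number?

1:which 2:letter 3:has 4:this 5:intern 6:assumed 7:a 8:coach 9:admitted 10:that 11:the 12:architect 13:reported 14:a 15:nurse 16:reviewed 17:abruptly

16

The displaced element is "which letter" (word 2).
It is linked across 3 clause boundaries (Ø → that → Ø).
It functions as the direct object of "reviewed", so the gap sits immediately after word 16 ("reviewed").
Base order: This intern has assumed a coach admitted that the architect reported a nurse reviewed which letter abruptly.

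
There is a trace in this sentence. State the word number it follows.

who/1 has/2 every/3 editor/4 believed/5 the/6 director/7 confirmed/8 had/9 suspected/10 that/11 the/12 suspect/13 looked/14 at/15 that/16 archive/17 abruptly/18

8

The displaced element is "who" (word 1).
It is linked across 2 clause boundaries (Ø → Ø).
It functions as the subject of "suspected", so the gap sits immediately after word 8 ("confirmed").
Base order: Every editor has believed the director confirmed that who had suspected that the suspect looked at that archive abruptly.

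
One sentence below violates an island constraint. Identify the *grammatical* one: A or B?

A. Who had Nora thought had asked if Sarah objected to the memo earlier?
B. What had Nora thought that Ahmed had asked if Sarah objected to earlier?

A

In B, the wh-phrase is extracted from inside a wh-island (introduced by "if"), which blocks movement.
In A, the extraction path crosses only that-complement boundaries, which are transparent.
So A is grammatical.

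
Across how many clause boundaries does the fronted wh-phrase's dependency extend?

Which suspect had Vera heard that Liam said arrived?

"which suspect" is extracted from the subject of "arrived".
Boundaries crossed, outermost first: [that], [Ø] — 2 in total.

2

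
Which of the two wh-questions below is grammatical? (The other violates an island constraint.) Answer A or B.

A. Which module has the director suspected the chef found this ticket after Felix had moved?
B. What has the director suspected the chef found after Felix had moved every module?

B

In A, the wh-phrase is extracted from inside an adjunct island (introduced by "after"), which blocks movement.
In B, the extraction path crosses only that-complement boundaries, which are transparent.
So B is grammatical.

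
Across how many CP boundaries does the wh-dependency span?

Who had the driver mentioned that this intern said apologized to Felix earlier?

2

"who" is extracted from the subject of "apologized".
Boundaries crossed, outermost first: [that], [Ø] — 2 in total.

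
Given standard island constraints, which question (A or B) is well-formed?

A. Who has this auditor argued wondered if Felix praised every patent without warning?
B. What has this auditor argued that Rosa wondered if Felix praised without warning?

In B, the wh-phrase is extracted from inside a wh-island (introduced by "if"), which blocks movement.
In A, the extraction path crosses only that-complement boundaries, which are transparent.
So A is grammatical.

A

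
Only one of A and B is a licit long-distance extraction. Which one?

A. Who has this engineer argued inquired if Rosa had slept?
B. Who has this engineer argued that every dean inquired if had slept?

A

In B, the wh-phrase is extracted from inside a wh-island (introduced by "if"), which blocks movement.
In A, the extraction path crosses only that-complement boundaries, which are transparent.
So A is grammatical.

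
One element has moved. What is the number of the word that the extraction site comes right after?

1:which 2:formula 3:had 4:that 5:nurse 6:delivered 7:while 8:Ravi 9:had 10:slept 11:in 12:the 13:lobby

6

The displaced element is "which formula" (word 2).
It functions as the direct object of "delivered", so the gap sits immediately after word 6 ("delivered").
Base order: That nurse had delivered which formula while Ravi had slept in the lobby.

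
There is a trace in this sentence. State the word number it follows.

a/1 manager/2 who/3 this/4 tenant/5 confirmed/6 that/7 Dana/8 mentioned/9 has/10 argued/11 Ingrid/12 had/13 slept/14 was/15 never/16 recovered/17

9

The displaced element is "a manager" (word 2).
It is linked across 2 clause boundaries (that → Ø).
It functions as the subject of "argued", so the gap sits immediately after word 9 ("mentioned").
Base order: This tenant confirmed that Dana mentioned that a manager has argued Ingrid had slept.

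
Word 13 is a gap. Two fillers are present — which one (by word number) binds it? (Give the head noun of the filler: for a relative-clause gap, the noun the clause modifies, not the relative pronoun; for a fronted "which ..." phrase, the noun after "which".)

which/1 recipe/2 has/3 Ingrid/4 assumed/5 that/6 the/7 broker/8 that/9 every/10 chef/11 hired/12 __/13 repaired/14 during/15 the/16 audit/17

The marked gap is inside the relative clause, the direct object of "hired".
Its filler is the head noun "broker" (via "that"), at word 8.
(The other dependency links word 2 to a gap after word 14.)

8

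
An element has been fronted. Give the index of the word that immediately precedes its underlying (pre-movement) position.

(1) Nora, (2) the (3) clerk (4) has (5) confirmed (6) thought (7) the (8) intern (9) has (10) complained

The displaced element is "Nora" (word 1).
It is linked across 1 clause boundary (Ø).
It functions as the subject of "thought", so the gap sits immediately after word 5 ("confirmed").
Base order: The clerk has confirmed Nora thought the intern has complained.

5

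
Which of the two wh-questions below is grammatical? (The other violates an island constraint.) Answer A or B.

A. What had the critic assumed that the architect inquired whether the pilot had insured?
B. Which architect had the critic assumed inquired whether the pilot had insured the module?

B

In A, the wh-phrase is extracted from inside a wh-island (introduced by "whether"), which blocks movement.
In B, the extraction path crosses only that-complement boundaries, which are transparent.
So B is grammatical.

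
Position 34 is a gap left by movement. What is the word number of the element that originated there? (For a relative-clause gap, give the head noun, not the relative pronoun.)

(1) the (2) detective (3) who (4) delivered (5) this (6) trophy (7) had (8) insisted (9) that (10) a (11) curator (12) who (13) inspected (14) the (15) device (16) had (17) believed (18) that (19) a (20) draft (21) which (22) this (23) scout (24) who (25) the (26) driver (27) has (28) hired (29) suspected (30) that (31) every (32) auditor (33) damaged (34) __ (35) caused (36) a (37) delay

20

The gap at 34 is the object of "damaged", inside a relative clause.
The relative pronoun is "which" (word 21); it is bound by the head noun immediately before it.
Its filler is the head noun "draft", at word 20.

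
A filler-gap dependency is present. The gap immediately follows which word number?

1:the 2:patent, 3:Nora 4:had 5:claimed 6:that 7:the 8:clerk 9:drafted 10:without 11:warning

The displaced element is "the patent" (word 2).
It is linked across 1 clause boundary (that).
It functions as the direct object of "drafted", so the gap sits immediately after word 9 ("drafted").
Base order: Nora had claimed that the clerk drafted the patent without warning.

9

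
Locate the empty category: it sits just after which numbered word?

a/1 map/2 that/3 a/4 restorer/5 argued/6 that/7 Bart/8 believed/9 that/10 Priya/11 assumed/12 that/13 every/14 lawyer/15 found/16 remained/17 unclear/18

The displaced element is "a map" (word 2).
It is linked across 3 clause boundaries (that → that → that).
It functions as the direct object of "found", so the gap sits immediately after word 16 ("found").
Base order: A restorer argued that Bart believed that Priya assumed that every lawyer found a map.

16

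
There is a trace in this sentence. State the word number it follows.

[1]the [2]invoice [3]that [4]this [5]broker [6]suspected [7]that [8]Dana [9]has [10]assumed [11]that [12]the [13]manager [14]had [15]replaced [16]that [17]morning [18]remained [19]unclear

15

The displaced element is "the invoice" (word 2).
It is linked across 2 clause boundaries (that → that).
It functions as the direct object of "replaced", so the gap sits immediately after word 15 ("replaced").
Base order: This broker suspected that Dana has assumed that the manager had replaced the invoice that morning.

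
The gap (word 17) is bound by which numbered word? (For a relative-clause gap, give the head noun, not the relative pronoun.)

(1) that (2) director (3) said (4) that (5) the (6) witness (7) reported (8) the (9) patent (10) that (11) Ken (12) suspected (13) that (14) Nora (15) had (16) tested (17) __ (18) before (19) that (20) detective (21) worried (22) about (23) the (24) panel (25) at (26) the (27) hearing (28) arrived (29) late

The gap at 17 is the object of "tested", inside a relative clause.
The relative pronoun is "that" (word 10); it is bound by the head noun immediately before it.
Its filler is the head noun "patent", at word 9.

9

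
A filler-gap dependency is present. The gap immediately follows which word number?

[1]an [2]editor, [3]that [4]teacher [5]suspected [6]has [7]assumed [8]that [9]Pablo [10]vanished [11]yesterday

5

The displaced element is "an editor" (word 2).
It is linked across 1 clause boundary (Ø).
It functions as the subject of "assumed", so the gap sits immediately after word 5 ("suspected").
Base order: That teacher suspected an editor has assumed that Pablo vanished yesterday.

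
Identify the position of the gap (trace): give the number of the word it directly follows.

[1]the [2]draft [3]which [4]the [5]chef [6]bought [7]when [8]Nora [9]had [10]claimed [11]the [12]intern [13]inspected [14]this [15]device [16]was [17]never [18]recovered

The displaced element is "the draft" (word 2).
It functions as the direct object of "bought", so the gap sits immediately after word 6 ("bought").
Base order: The chef bought the draft when Nora had claimed the intern inspected this device.

6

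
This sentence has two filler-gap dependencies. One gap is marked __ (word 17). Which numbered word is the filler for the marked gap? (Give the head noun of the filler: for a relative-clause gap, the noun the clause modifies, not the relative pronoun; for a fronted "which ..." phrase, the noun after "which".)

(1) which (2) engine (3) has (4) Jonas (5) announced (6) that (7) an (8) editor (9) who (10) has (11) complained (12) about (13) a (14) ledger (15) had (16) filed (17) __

The marked gap is the direct object of "filed".
Its filler is the fronted wh-phrase "which engine", at word 2.
(The other dependency links word 8 to a gap after word 9.)

2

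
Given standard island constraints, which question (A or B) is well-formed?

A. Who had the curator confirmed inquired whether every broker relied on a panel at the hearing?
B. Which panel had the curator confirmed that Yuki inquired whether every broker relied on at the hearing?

In B, the wh-phrase is extracted from inside a wh-island (introduced by "whether"), which blocks movement.
In A, the extraction path crosses only that-complement boundaries, which are transparent.
So A is grammatical.

A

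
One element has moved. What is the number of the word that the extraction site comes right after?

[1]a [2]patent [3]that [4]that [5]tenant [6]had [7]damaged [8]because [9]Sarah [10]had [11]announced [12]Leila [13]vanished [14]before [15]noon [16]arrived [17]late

7

The displaced element is "a patent" (word 2).
It functions as the direct object of "damaged", so the gap sits immediately after word 7 ("damaged").
Base order: That tenant had damaged a patent because Sarah had announced Leila vanished before noon.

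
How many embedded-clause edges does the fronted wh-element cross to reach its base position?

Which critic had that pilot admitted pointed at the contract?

1

"which critic" is extracted from the subject of "pointed".
Boundaries crossed, outermost first: [Ø] — 1 in total.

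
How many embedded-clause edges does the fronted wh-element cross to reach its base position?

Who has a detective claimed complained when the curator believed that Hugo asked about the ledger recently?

"who" is extracted from the subject of "complained".
Boundaries crossed, outermost first: [Ø] — 1 in total.

1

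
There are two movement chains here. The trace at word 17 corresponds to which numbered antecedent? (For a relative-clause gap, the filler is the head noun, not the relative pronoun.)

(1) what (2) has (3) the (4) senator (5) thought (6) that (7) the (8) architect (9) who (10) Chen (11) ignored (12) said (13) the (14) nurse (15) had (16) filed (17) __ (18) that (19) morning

The marked gap is the direct object of "filed".
Its filler is the fronted wh-phrase "what", at word 1.
(The other dependency links word 8 to a gap after word 11.)

1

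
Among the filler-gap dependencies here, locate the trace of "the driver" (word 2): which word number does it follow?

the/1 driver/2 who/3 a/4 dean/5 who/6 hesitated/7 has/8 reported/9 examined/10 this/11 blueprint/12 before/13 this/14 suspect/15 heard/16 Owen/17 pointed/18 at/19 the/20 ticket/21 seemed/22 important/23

9

The displaced element is "the driver" (word 2).
It is linked across 1 clause boundary (Ø).
It functions as the subject of "examined", so the gap sits immediately after word 9 ("reported").
Base order: A dean who hesitated has reported that the driver examined this blueprint before this suspect heard Owen pointed at the ticket.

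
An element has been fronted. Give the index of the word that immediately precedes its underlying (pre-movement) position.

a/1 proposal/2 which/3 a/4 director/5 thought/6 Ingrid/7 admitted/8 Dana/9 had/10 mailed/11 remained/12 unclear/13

11

The displaced element is "a proposal" (word 2).
It is linked across 2 clause boundaries (Ø → Ø).
It functions as the direct object of "mailed", so the gap sits immediately after word 11 ("mailed").
Base order: A director thought Ingrid admitted Dana had mailed a proposal.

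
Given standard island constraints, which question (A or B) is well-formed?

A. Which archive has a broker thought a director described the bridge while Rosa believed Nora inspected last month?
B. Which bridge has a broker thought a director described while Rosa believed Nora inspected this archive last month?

In A, the wh-phrase is extracted from inside an adjunct island (introduced by "while"), which blocks movement.
In B, the extraction path crosses only that-complement boundaries, which are transparent.
So B is grammatical.

B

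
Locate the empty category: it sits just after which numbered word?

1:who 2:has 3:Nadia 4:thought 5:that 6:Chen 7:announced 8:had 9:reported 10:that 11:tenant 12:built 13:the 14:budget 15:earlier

7

The displaced element is "who" (word 1).
It is linked across 2 clause boundaries (that → Ø).
It functions as the subject of "reported", so the gap sits immediately after word 7 ("announced").
Base order: Nadia has thought that Chen announced that who had reported that tenant built the budget earlier.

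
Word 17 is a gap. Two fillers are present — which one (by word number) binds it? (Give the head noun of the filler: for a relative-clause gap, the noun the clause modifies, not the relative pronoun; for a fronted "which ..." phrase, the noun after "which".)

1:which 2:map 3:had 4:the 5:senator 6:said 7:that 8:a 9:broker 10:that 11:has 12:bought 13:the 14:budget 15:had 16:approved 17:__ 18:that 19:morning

2

The marked gap is the direct object of "approved".
Its filler is the fronted wh-phrase "which map", at word 2.
(The other dependency links word 9 to a gap after word 10.)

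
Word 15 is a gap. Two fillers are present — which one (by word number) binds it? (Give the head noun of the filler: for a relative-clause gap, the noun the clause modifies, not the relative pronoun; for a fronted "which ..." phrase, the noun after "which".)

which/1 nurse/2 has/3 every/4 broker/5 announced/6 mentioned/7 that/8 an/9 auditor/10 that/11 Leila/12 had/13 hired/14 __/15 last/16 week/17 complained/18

The marked gap is inside the relative clause, the direct object of "hired".
Its filler is the head noun "auditor" (via "that"), at word 10.
(The other dependency links word 2 to a gap after word 6.)

10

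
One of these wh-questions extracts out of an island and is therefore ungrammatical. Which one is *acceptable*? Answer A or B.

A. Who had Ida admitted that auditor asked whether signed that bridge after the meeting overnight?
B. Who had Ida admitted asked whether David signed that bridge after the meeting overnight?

B

In A, the wh-phrase is extracted from inside a wh-island (introduced by "whether"), which blocks movement.
In B, the extraction path crosses only that-complement boundaries, which are transparent.
So B is grammatical.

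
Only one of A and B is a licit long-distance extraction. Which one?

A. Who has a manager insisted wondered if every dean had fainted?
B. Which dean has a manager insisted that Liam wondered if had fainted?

In B, the wh-phrase is extracted from inside a wh-island (introduced by "if"), which blocks movement.
In A, the extraction path crosses only that-complement boundaries, which are transparent.
So A is grammatical.

A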